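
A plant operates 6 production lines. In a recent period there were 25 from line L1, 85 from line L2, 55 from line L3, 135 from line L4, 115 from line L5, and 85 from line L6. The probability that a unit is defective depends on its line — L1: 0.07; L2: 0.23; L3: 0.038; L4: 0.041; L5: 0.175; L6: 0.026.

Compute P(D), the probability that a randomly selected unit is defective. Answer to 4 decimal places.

Total: 25 + 85 + 55 + 135 + 115 + 85 = 500.
P(L1) = 25/500 = 0.05. P(L2) = 85/500 = 0.17. P(L3) = 55/500 = 0.11. P(L4) = 135/500 = 0.27. P(L5) = 115/500 = 0.23. P(L6) = 85/500 = 0.17.
P(D) = P(D|L1)·P(L1) + P(D|L2)·P(L2) + P(D|L3)·P(L3) + P(D|L4)·P(L4) + P(D|L5)·P(L5) + P(D|L6)·P(L6)
      = 0.07·0.05 + 0.23·0.17 + 0.038·0.11 + 0.041·0.27 + 0.175·0.23 + 0.026·0.17
      = 0.0035 + 0.0391 + 0.00418 + 0.01107 + 0.04025 + 0.00442 = 0.10252

0.1025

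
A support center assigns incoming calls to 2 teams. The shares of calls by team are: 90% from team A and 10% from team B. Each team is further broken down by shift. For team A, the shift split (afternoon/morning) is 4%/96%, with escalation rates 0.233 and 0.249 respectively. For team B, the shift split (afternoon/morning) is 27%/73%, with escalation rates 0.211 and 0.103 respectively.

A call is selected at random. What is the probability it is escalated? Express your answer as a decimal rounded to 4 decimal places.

P(E|A) = 0.04·0.233 + 0.96·0.249 = 0.00932 + 0.23904 = 0.24836
P(E|B) = 0.27·0.211 + 0.73·0.103 = 0.05697 + 0.07519 = 0.13216
By total probability over the outer partition,
P(E) = 0.9·0.24836 + 0.1·0.13216
      = 0.223524 + 0.013216 = 0.23674

P(E) ≈ 0.2367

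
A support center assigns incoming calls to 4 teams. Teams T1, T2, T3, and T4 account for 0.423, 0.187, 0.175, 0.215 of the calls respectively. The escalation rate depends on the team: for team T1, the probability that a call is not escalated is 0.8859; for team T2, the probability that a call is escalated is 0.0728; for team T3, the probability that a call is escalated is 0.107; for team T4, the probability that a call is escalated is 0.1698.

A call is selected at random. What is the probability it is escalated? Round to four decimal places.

P(E) ≈ 0.1171

P(E|T1) = 1 − 0.8859 = 0.1141.
By the law of total probability,
P(E) = P(E|T1)·P(T1) + P(E|T2)·P(T2) + P(E|T3)·P(T3) + P(E|T4)·P(T4)
      = 0.1141·0.423 + 0.0728·0.187 + 0.107·0.175 + 0.1698·0.215
      = 0.0482643 + 0.0136136 + 0.018725 + 0.036507 = 0.1171099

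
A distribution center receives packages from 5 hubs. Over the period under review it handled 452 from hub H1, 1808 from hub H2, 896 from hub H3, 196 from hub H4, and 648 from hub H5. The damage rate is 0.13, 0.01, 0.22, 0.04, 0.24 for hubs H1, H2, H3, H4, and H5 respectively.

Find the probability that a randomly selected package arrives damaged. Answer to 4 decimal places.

Total: 452 + 1808 + 896 + 196 + 648 = 4000.
P(H1) = 452/4000 = 0.113. P(H2) = 1808/4000 = 0.452. P(H3) = 896/4000 = 0.224. P(H4) = 196/4000 = 0.049. P(H5) = 648/4000 = 0.162.
P(D) = P(D|H1)·P(H1) + P(D|H2)·P(H2) + P(D|H3)·P(H3) + P(D|H4)·P(H4) + P(D|H5)·P(H5)
      = 0.13·0.113 + 0.01·0.452 + 0.22·0.224 + 0.04·0.049 + 0.24·0.162
      = 0.01469 + 0.00452 + 0.04928 + 0.00196 + 0.03888 = 0.10933

P(D) ≈ 0.1093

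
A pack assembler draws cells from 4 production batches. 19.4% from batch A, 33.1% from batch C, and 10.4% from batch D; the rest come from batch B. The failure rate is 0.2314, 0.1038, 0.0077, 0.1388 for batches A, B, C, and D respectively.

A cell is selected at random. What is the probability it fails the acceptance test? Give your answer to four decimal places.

P(B) = 1 − (0.194 + 0.331 + 0.104) = 0.371.
P(F) = P(F|A)·P(A) + P(F|B)·P(B) + P(F|C)·P(C) + P(F|D)·P(D)
      = 0.2314·0.194 + 0.1038·0.371 + 0.0077·0.331 + 0.1388·0.104
      = 0.0448916 + 0.0385098 + 0.0025487 + 0.0144352 = 0.1003853

P(F) ≈ 0.1004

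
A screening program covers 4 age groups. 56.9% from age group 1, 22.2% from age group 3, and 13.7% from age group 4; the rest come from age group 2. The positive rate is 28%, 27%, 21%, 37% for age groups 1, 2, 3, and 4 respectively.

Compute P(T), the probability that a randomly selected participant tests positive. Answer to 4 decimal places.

P(2) = 1 − (0.569 + 0.222 + 0.137) = 0.072.
P(T) = P(T|1)·P(1) + P(T|2)·P(2) + P(T|3)·P(3) + P(T|4)·P(4)
      = 0.28·0.569 + 0.27·0.072 + 0.21·0.222 + 0.37·0.137
      = 0.15932 + 0.01944 + 0.04662 + 0.05069 = 0.27607

0.2761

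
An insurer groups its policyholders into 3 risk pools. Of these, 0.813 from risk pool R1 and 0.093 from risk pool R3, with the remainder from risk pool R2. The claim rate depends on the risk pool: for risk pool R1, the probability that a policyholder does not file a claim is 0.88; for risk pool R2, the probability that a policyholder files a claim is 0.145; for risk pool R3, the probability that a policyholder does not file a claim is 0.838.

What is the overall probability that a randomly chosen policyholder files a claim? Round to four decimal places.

P(R2) = 1 − (0.813 + 0.093) = 0.094.
P(C|R1) = 1 − 0.88 = 0.12.
P(C|R3) = 1 − 0.838 = 0.162.
P(C) = P(C|R1)·P(R1) + P(C|R2)·P(R2) + P(C|R3)·P(R3)
      = 0.12·0.813 + 0.145·0.094 + 0.162·0.093
      = 0.09756 + 0.01363 + 0.015066 = 0.126256

P(C) ≈ 0.1263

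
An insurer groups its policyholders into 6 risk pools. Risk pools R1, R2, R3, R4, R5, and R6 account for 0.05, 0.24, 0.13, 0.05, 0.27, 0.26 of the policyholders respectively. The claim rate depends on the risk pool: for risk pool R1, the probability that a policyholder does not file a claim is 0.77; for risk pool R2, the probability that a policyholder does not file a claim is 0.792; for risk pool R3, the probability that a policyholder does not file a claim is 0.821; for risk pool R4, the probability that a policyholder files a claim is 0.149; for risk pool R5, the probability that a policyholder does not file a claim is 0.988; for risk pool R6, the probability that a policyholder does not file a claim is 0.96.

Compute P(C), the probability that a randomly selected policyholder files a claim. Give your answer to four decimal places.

P(C|R1) = 1 − 0.77 = 0.23.
P(C|R2) = 1 − 0.792 = 0.208.
P(C|R3) = 1 − 0.821 = 0.179.
P(C|R5) = 1 − 0.988 = 0.012.
P(C|R6) = 1 − 0.96 = 0.04.
Summing over the partition,
P(C) = P(C|R1)·P(R1) + P(C|R2)·P(R2) + P(C|R3)·P(R3) + P(C|R4)·P(R4) + P(C|R5)·P(R5) + P(C|R6)·P(R6)
      = 0.23·0.05 + 0.208·0.24 + 0.179·0.13 + 0.149·0.05 + 0.012·0.27 + 0.04·0.26
      = 0.0115 + 0.04992 + 0.02327 + 0.00745 + 0.00324 + 0.0104 = 0.10578

P(C) ≈ 0.1058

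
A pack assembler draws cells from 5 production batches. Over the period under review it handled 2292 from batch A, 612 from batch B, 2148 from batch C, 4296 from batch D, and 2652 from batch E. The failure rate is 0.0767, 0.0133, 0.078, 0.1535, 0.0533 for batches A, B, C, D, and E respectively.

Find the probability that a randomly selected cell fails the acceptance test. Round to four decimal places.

0.0960

Total: 2292 + 612 + 2148 + 4296 + 2652 = 12000.
P(A) = 2292/12000 = 0.191. P(B) = 612/12000 = 0.051. P(C) = 2148/12000 = 0.179. P(D) = 4296/12000 = 0.358. P(E) = 2652/12000 = 0.221.
P(F) = P(F|A)·P(A) + P(F|B)·P(B) + P(F|C)·P(C) + P(F|D)·P(D) + P(F|E)·P(E)
      = 0.0767·0.191 + 0.0133·0.051 + 0.078·0.179 + 0.1535·0.358 + 0.0533·0.221
      = 0.0146497 + 0.0006783 + 0.013962 + 0.054953 + 0.0117793 = 0.0960223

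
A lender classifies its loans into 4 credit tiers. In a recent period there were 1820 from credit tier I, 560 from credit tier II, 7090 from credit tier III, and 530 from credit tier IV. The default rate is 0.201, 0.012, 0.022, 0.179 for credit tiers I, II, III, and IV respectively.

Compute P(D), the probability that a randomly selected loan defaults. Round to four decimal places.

0.0623

Total: 1820 + 560 + 7090 + 530 = 10000.
P(I) = 1820/10000 = 0.182. P(II) = 560/10000 = 0.056. P(III) = 7090/10000 = 0.709. P(IV) = 530/10000 = 0.053.
Using total probability over the partition,
P(D) = P(D|I)·P(I) + P(D|II)·P(II) + P(D|III)·P(III) + P(D|IV)·P(IV)
      = 0.201·0.182 + 0.012·0.056 + 0.022·0.709 + 0.179·0.053
      = 0.036582 + 0.000672 + 0.015598 + 0.009487 = 0.062339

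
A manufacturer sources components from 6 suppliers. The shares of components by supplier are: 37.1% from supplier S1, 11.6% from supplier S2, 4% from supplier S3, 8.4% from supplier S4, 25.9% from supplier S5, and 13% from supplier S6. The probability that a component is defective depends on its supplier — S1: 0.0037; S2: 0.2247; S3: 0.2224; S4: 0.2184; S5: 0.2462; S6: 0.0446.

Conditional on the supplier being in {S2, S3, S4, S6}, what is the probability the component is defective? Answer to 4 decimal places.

P(D|S) ≈ 0.1597

Let S = {S2, S3, S4, S6}.
P(S) = 0.116 + 0.04 + 0.084 + 0.13 = 0.37.
P(D ∩ S) = 0.2247·0.116 + 0.2224·0.04 + 0.2184·0.084 + 0.0446·0.13 = 0.0260652 + 0.008896 + 0.0183456 + 0.005798 = 0.0591048.
P(D | S) = 0.0591048 / 0.37 = 0.159743…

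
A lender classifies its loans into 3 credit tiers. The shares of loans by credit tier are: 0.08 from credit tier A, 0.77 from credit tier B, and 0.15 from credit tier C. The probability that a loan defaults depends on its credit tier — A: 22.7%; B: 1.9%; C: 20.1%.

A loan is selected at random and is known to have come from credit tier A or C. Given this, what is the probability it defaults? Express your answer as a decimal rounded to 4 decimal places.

Let S = {A, C}.
P(S) = 0.08 + 0.15 = 0.23.
P(D ∩ S) = 0.227·0.08 + 0.201·0.15 = 0.01816 + 0.03015 = 0.04831.
P(D | S) = 0.04831 / 0.23 = 0.210043…

P(D|S) ≈ 0.2100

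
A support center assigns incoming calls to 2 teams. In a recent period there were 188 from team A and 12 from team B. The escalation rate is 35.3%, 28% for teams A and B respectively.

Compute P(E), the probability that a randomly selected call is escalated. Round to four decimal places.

0.3486

Total: 188 + 12 = 200.
P(A) = 188/200 = 0.94. P(B) = 12/200 = 0.06.
Using total probability over the partition,
P(E) = P(E|A)·P(A) + P(E|B)·P(B)
      = 0.353·0.94 + 0.28·0.06
      = 0.33182 + 0.0168 = 0.34862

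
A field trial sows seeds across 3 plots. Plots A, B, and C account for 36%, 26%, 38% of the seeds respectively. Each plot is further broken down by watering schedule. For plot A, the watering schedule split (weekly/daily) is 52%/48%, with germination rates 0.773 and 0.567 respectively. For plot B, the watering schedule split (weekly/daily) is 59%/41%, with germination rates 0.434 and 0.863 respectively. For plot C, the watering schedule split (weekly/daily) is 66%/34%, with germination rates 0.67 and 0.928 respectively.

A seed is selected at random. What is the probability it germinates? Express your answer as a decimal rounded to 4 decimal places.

P(G|A) = 0.52·0.773 + 0.48·0.567 = 0.40196 + 0.27216 = 0.67412
P(G|B) = 0.59·0.434 + 0.41·0.863 = 0.25606 + 0.35383 = 0.60989
P(G|C) = 0.66·0.67 + 0.34·0.928 = 0.4422 + 0.31552 = 0.75772
Then overall,
P(G) = 0.36·0.67412 + 0.26·0.60989 + 0.38·0.75772
      = 0.2426832 + 0.1585714 + 0.2879336 = 0.6891882

0.6892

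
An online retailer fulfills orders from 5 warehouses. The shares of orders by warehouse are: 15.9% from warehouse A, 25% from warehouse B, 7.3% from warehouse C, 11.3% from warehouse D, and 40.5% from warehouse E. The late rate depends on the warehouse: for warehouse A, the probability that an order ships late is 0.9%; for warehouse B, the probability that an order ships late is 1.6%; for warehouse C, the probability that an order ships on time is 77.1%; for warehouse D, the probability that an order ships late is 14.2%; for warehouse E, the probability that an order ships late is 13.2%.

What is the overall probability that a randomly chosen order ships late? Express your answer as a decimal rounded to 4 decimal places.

P(L|C) = 1 − 0.771 = 0.229.
P(L) = P(L|A)·P(A) + P(L|B)·P(B) + P(L|C)·P(C) + P(L|D)·P(D) + P(L|E)·P(E)
      = 0.009·0.159 + 0.016·0.25 + 0.229·0.073 + 0.142·0.113 + 0.132·0.405
      = 0.001431 + 0.004 + 0.016717 + 0.016046 + 0.05346 = 0.091654

0.0917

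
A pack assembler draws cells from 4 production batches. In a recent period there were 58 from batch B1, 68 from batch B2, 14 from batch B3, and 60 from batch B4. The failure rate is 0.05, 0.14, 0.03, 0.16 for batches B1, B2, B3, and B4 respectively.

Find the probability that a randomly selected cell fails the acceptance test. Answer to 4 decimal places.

Total: 58 + 68 + 14 + 60 = 200.
P(B1) = 58/200 = 0.29. P(B2) = 68/200 = 0.34. P(B3) = 14/200 = 0.07. P(B4) = 60/200 = 0.3.
P(F) = P(F|B1)·P(B1) + P(F|B2)·P(B2) + P(F|B3)·P(B3) + P(F|B4)·P(B4)
      = 0.05·0.29 + 0.14·0.34 + 0.03·0.07 + 0.16·0.3
      = 0.0145 + 0.0476 + 0.0021 + 0.048 = 0.1122

P(F) ≈ 0.1122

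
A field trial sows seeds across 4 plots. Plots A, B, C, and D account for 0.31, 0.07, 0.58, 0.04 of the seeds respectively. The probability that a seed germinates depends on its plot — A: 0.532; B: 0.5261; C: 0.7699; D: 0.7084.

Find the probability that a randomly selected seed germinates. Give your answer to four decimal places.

P(G) ≈ 0.6766

By the law of total probability,
P(G) = P(G|A)·P(A) + P(G|B)·P(B) + P(G|C)·P(C) + P(G|D)·P(D)
      = 0.532·0.31 + 0.5261·0.07 + 0.7699·0.58 + 0.7084·0.04
      = 0.16492 + 0.036827 + 0.446542 + 0.028336 = 0.676625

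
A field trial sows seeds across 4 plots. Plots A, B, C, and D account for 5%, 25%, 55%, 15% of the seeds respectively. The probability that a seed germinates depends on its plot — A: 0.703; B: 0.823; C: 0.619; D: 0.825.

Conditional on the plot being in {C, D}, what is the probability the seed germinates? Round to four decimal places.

0.6631

Let S = {C, D}.
P(S) = 0.55 + 0.15 = 0.7.
P(G ∩ S) = 0.619·0.55 + 0.825·0.15 = 0.34045 + 0.12375 = 0.4642.
P(G | S) = 0.4642 / 0.7 = 0.663143…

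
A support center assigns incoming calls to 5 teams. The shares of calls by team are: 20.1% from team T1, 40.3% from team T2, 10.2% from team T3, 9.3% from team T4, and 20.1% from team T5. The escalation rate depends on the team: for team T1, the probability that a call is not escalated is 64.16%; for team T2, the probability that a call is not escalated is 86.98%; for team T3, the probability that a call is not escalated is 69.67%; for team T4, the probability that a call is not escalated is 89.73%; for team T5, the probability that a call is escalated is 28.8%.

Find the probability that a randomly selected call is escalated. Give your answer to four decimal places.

P(E|T1) = 1 − 0.6416 = 0.3584.
P(E|T2) = 1 − 0.8698 = 0.1302.
P(E|T3) = 1 − 0.6967 = 0.3033.
P(E|T4) = 1 − 0.8973 = 0.1027.
P(E) = P(E|T1)·P(T1) + P(E|T2)·P(T2) + P(E|T3)·P(T3) + P(E|T4)·P(T4) + P(E|T5)·P(T5)
      = 0.3584·0.201 + 0.1302·0.403 + 0.3033·0.102 + 0.1027·0.093 + 0.288·0.201
      = 0.0720384 + 0.0524706 + 0.0309366 + 0.0095511 + 0.057888 = 0.2228847

P(E) ≈ 0.2229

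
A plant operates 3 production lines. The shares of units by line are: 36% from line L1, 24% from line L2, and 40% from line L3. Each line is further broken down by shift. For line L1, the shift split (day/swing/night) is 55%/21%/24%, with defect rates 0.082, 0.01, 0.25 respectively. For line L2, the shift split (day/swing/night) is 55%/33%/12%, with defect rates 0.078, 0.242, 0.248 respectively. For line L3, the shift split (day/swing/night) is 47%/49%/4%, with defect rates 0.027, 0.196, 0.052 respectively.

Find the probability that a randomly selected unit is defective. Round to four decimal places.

0.1195

P(D|L1) = 0.55·0.082 + 0.21·0.01 + 0.24·0.25 = 0.0451 + 0.0021 + 0.06 = 0.1072
P(D|L2) = 0.55·0.078 + 0.33·0.242 + 0.12·0.248 = 0.0429 + 0.07986 + 0.02976 = 0.15252
P(D|L3) = 0.47·0.027 + 0.49·0.196 + 0.04·0.052 = 0.01269 + 0.09604 + 0.00208 = 0.11081
By total probability over the outer partition,
P(D) = 0.36·0.1072 + 0.24·0.15252 + 0.4·0.11081
      = 0.038592 + 0.0366048 + 0.044324 = 0.1195208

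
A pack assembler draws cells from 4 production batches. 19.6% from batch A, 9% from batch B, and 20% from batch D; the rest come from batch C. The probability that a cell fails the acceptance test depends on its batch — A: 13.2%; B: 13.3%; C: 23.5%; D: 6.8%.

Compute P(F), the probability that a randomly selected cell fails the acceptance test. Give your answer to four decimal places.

P(C) = 1 − (0.196 + 0.09 + 0.2) = 0.514.
Using total probability over the partition,
P(F) = P(F|A)·P(A) + P(F|B)·P(B) + P(F|C)·P(C) + P(F|D)·P(D)
      = 0.132·0.196 + 0.133·0.09 + 0.235·0.514 + 0.068·0.2
      = 0.025872 + 0.01197 + 0.12079 + 0.0136 = 0.172232

0.1722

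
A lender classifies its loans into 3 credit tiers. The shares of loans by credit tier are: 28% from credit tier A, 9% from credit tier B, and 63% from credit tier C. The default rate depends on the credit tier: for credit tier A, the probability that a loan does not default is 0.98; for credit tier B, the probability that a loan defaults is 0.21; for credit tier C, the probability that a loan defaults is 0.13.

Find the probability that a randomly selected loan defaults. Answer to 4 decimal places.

P(D|A) = 1 − 0.98 = 0.02.
P(D) = P(D|A)·P(A) + P(D|B)·P(B) + P(D|C)·P(C)
      = 0.02·0.28 + 0.21·0.09 + 0.13·0.63
      = 0.0056 + 0.0189 + 0.0819 = 0.1064

0.1064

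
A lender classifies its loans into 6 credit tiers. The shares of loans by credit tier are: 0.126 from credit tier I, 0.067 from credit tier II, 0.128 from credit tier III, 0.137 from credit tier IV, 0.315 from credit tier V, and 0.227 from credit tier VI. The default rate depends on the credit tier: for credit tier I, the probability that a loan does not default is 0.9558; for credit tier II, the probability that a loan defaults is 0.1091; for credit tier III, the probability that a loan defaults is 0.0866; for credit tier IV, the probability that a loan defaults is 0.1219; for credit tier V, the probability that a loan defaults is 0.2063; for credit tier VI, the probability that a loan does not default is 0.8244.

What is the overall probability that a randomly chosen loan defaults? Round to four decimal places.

P(D|I) = 1 − 0.9558 = 0.0442.
P(D|VI) = 1 − 0.8244 = 0.1756.
By the law of total probability,
P(D) = P(D|I)·P(I) + P(D|II)·P(II) + P(D|III)·P(III) + P(D|IV)·P(IV) + P(D|V)·P(V) + P(D|VI)·P(VI)
      = 0.0442·0.126 + 0.1091·0.067 + 0.0866·0.128 + 0.1219·0.137 + 0.2063·0.315 + 0.1756·0.227
      = 0.0055692 + 0.0073097 + 0.0110848 + 0.0167003 + 0.0649845 + 0.0398612 = 0.1455097

0.1455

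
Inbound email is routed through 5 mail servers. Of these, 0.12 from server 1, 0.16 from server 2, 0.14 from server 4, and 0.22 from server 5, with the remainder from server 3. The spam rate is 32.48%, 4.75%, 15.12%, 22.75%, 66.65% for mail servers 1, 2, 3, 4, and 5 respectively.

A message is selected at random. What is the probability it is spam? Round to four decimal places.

0.2795

P(3) = 1 − (0.12 + 0.16 + 0.14 + 0.22) = 0.36.
P(S) = P(S|1)·P(1) + P(S|2)·P(2) + P(S|3)·P(3) + P(S|4)·P(4) + P(S|5)·P(5)
      = 0.3248·0.12 + 0.0475·0.16 + 0.1512·0.36 + 0.2275·0.14 + 0.6665·0.22
      = 0.038976 + 0.0076 + 0.054432 + 0.03185 + 0.14663 = 0.279488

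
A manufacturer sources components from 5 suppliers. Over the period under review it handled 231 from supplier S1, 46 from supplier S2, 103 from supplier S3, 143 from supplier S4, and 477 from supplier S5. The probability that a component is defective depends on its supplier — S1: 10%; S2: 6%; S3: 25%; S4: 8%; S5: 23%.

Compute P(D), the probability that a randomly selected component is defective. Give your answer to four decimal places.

Total: 231 + 46 + 103 + 143 + 477 = 1000.
P(S1) = 231/1000 = 0.231. P(S2) = 46/1000 = 0.046. P(S3) = 103/1000 = 0.103. P(S4) = 143/1000 = 0.143. P(S5) = 477/1000 = 0.477.
P(D) = P(D|S1)·P(S1) + P(D|S2)·P(S2) + P(D|S3)·P(S3) + P(D|S4)·P(S4) + P(D|S5)·P(S5)
      = 0.1·0.231 + 0.06·0.046 + 0.25·0.103 + 0.08·0.143 + 0.23·0.477
      = 0.0231 + 0.00276 + 0.02575 + 0.01144 + 0.10971 = 0.17276

P(D) ≈ 0.1728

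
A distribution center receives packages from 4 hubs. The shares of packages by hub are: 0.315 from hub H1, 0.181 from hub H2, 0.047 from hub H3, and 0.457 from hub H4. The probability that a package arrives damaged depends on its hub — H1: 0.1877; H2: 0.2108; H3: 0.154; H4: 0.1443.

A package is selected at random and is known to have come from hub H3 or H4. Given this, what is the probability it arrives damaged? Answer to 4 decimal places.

P(D|S) ≈ 0.1452

Let S = {H3, H4}.
P(S) = 0.047 + 0.457 = 0.504.
P(D ∩ S) = 0.154·0.047 + 0.1443·0.457 = 0.007238 + 0.0659451 = 0.0731831.
P(D | S) = 0.0731831 / 0.504 = 0.145205…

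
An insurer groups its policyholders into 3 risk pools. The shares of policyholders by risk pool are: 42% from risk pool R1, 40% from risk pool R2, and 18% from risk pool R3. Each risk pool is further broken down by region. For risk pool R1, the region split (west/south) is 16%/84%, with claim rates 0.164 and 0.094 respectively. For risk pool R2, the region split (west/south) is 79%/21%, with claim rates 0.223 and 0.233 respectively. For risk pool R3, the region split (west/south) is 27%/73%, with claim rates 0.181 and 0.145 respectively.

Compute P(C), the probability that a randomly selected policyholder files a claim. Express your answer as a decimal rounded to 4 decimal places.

P(C) ≈ 0.1621

P(C|R1) = 0.16·0.164 + 0.84·0.094 = 0.02624 + 0.07896 = 0.1052
P(C|R2) = 0.79·0.223 + 0.21·0.233 = 0.17617 + 0.04893 = 0.2251
P(C|R3) = 0.27·0.181 + 0.73·0.145 = 0.04887 + 0.10585 = 0.15472
By total probability over the outer partition,
P(C) = 0.42·0.1052 + 0.4·0.2251 + 0.18·0.15472
      = 0.044184 + 0.09004 + 0.0278496 = 0.1620736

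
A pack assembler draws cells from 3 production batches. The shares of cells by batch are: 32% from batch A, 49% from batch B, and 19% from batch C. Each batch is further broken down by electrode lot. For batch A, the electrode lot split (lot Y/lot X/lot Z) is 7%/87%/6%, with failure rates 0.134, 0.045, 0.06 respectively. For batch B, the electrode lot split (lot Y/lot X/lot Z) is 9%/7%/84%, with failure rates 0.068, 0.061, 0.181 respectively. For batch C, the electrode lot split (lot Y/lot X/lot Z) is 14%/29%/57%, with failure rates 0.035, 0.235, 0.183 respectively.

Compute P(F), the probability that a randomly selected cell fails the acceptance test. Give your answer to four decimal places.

0.1300

P(F|A) = 0.07·0.134 + 0.87·0.045 + 0.06·0.06 = 0.00938 + 0.03915 + 0.0036 = 0.05213
P(F|B) = 0.09·0.068 + 0.07·0.061 + 0.84·0.181 = 0.00612 + 0.00427 + 0.15204 = 0.16243
P(F|C) = 0.14·0.035 + 0.29·0.235 + 0.57·0.183 = 0.0049 + 0.06815 + 0.10431 = 0.17736
Then overall,
P(F) = 0.32·0.05213 + 0.49·0.16243 + 0.19·0.17736
      = 0.0166816 + 0.0795907 + 0.0336984 = 0.1299707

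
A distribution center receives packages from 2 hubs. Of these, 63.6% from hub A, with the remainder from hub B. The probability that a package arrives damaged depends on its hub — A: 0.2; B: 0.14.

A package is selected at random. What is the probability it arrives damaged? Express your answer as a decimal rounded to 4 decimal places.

0.1782

P(B) = 1 − (0.636) = 0.364.
P(D) = P(D|A)·P(A) + P(D|B)·P(B)
      = 0.2·0.636 + 0.14·0.364
      = 0.1272 + 0.05096 = 0.17816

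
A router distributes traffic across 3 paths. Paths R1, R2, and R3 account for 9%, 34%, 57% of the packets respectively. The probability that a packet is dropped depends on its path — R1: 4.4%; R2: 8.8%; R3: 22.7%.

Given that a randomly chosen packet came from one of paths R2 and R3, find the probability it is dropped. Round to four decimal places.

Let S = {R2, R3}.
P(S) = 0.34 + 0.57 = 0.91.
P(L ∩ S) = 0.088·0.34 + 0.227·0.57 = 0.02992 + 0.12939 = 0.15931.
P(L | S) = 0.15931 / 0.91 = 0.175066…

0.1751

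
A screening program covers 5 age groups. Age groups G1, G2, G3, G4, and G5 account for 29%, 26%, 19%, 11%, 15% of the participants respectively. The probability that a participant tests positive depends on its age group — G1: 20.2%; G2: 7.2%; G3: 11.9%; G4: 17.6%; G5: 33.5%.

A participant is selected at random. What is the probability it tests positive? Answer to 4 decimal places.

0.1695

P(T) = P(T|G1)·P(G1) + P(T|G2)·P(G2) + P(T|G3)·P(G3) + P(T|G4)·P(G4) + P(T|G5)·P(G5)
      = 0.202·0.29 + 0.072·0.26 + 0.119·0.19 + 0.176·0.11 + 0.335·0.15
      = 0.05858 + 0.01872 + 0.02261 + 0.01936 + 0.05025 = 0.16952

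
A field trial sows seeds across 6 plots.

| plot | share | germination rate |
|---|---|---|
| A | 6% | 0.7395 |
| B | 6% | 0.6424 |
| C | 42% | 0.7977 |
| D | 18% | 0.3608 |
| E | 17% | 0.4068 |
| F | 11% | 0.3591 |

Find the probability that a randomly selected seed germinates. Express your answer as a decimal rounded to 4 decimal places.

By the law of total probability,
P(G) = P(G|A)·P(A) + P(G|B)·P(B) + P(G|C)·P(C) + P(G|D)·P(D) + P(G|E)·P(E) + P(G|F)·P(F)
      = 0.7395·0.06 + 0.6424·0.06 + 0.7977·0.42 + 0.3608·0.18 + 0.4068·0.17 + 0.3591·0.11
      = 0.04437 + 0.038544 + 0.335034 + 0.064944 + 0.069156 + 0.039501 = 0.591549

0.5915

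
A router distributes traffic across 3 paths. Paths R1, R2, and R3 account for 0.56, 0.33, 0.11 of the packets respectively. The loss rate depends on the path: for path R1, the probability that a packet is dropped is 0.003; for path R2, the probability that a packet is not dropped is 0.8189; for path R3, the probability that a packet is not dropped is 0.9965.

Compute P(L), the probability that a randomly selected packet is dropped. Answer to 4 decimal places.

0.0618

P(L|R2) = 1 − 0.8189 = 0.1811.
P(L|R3) = 1 − 0.9965 = 0.0035.
Using total probability over the partition,
P(L) = P(L|R1)·P(R1) + P(L|R2)·P(R2) + P(L|R3)·P(R3)
      = 0.003·0.56 + 0.1811·0.33 + 0.0035·0.11
      = 0.00168 + 0.059763 + 0.000385 = 0.061828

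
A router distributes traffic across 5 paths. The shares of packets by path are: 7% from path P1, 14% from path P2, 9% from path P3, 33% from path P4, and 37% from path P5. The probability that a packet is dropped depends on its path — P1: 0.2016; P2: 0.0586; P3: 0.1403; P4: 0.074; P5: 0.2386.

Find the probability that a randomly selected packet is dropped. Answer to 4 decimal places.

0.1476

P(L) = P(L|P1)·P(P1) + P(L|P2)·P(P2) + P(L|P3)·P(P3) + P(L|P4)·P(P4) + P(L|P5)·P(P5)
      = 0.2016·0.07 + 0.0586·0.14 + 0.1403·0.09 + 0.074·0.33 + 0.2386·0.37
      = 0.014112 + 0.008204 + 0.012627 + 0.02442 + 0.088282 = 0.147645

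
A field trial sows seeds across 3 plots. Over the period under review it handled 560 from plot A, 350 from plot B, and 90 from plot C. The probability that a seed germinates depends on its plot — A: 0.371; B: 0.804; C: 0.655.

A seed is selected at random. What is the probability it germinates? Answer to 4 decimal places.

0.5481

Total: 560 + 350 + 90 = 1000.
P(A) = 560/1000 = 0.56. P(B) = 350/1000 = 0.35. P(C) = 90/1000 = 0.09.
P(G) = P(G|A)·P(A) + P(G|B)·P(B) + P(G|C)·P(C)
      = 0.371·0.56 + 0.804·0.35 + 0.655·0.09
      = 0.20776 + 0.2814 + 0.05895 = 0.54811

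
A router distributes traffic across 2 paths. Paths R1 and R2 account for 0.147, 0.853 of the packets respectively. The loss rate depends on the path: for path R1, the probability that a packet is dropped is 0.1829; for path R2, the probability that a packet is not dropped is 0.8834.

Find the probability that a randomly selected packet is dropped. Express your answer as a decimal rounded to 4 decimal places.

0.1263

P(L|R2) = 1 − 0.8834 = 0.1166.
P(L) = P(L|R1)·P(R1) + P(L|R2)·P(R2)
      = 0.1829·0.147 + 0.1166·0.853
      = 0.0268863 + 0.0994598 = 0.1263461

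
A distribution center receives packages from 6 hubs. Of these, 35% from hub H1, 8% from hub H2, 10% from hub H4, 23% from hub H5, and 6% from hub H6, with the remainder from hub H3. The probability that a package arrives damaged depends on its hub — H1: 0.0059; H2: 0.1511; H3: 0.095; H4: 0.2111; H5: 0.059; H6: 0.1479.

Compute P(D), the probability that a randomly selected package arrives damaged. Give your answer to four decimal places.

P(H3) = 1 − (0.35 + 0.08 + 0.1 + 0.23 + 0.06) = 0.18.
Summing over the partition,
P(D) = P(D|H1)·P(H1) + P(D|H2)·P(H2) + P(D|H3)·P(H3) + P(D|H4)·P(H4) + P(D|H5)·P(H5) + P(D|H6)·P(H6)
      = 0.0059·0.35 + 0.1511·0.08 + 0.095·0.18 + 0.2111·0.1 + 0.059·0.23 + 0.1479·0.06
      = 0.002065 + 0.012088 + 0.0171 + 0.02111 + 0.01357 + 0.008874 = 0.074807

0.0748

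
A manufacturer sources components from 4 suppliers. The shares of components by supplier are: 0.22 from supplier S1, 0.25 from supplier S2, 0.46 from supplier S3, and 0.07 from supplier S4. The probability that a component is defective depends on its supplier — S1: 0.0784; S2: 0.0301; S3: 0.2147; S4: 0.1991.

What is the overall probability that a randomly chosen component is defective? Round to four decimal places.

By the law of total probability,
P(D) = P(D|S1)·P(S1) + P(D|S2)·P(S2) + P(D|S3)·P(S3) + P(D|S4)·P(S4)
      = 0.0784·0.22 + 0.0301·0.25 + 0.2147·0.46 + 0.1991·0.07
      = 0.017248 + 0.007525 + 0.098762 + 0.013937 = 0.137472

P(D) ≈ 0.1375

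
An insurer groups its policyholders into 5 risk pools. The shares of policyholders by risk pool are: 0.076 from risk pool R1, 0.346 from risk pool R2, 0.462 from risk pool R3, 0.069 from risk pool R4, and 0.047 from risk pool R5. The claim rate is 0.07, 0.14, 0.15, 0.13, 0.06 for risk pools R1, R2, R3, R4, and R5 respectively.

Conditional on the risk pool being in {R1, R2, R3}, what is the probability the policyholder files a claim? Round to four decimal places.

P(C|S) ≈ 0.1392

Let S = {R1, R2, R3}.
P(S) = 0.076 + 0.346 + 0.462 = 0.884.
P(C ∩ S) = 0.07·0.076 + 0.14·0.346 + 0.15·0.462 = 0.00532 + 0.04844 + 0.0693 = 0.12306.
P(C | S) = 0.12306 / 0.884 = 0.139208…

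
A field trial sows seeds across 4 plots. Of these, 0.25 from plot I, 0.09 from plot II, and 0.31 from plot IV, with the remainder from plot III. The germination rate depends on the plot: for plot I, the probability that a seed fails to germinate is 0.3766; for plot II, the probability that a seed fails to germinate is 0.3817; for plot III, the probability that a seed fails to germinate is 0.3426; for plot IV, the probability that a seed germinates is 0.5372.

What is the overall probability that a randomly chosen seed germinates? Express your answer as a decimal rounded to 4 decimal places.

P(G) ≈ 0.6081

P(III) = 1 − (0.25 + 0.09 + 0.31) = 0.35.
P(G|I) = 1 − 0.3766 = 0.6234.
P(G|II) = 1 − 0.3817 = 0.6183.
P(G|III) = 1 − 0.3426 = 0.6574.
P(G) = P(G|I)·P(I) + P(G|II)·P(II) + P(G|III)·P(III) + P(G|IV)·P(IV)
      = 0.6234·0.25 + 0.6183·0.09 + 0.6574·0.35 + 0.5372·0.31
      = 0.15585 + 0.055647 + 0.23009 + 0.166532 = 0.608119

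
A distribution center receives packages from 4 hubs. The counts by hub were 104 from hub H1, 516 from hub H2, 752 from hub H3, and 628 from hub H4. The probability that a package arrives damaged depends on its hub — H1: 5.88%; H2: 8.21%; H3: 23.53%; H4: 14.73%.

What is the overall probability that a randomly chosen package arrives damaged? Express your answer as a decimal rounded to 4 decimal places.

0.1590

Total: 104 + 516 + 752 + 628 = 2000.
P(H1) = 104/2000 = 0.052. P(H2) = 516/2000 = 0.258. P(H3) = 752/2000 = 0.376. P(H4) = 628/2000 = 0.314.
P(D) = P(D|H1)·P(H1) + P(D|H2)·P(H2) + P(D|H3)·P(H3) + P(D|H4)·P(H4)
      = 0.0588·0.052 + 0.0821·0.258 + 0.2353·0.376 + 0.1473·0.314
      = 0.0030576 + 0.0211818 + 0.0884728 + 0.0462522 = 0.1589644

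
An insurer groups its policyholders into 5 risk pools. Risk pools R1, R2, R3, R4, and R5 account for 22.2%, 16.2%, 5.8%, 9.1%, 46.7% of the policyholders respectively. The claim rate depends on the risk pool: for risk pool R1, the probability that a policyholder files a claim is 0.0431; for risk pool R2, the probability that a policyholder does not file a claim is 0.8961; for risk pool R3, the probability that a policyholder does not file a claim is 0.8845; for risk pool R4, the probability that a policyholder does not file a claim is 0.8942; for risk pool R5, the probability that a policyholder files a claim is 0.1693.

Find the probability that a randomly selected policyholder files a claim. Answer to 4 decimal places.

P(C|R2) = 1 − 0.8961 = 0.1039.
P(C|R3) = 1 − 0.8845 = 0.1155.
P(C|R4) = 1 − 0.8942 = 0.1058.
P(C) = P(C|R1)·P(R1) + P(C|R2)·P(R2) + P(C|R3)·P(R3) + P(C|R4)·P(R4) + P(C|R5)·P(R5)
      = 0.0431·0.222 + 0.1039·0.162 + 0.1155·0.058 + 0.1058·0.091 + 0.1693·0.467
      = 0.0095682 + 0.0168318 + 0.006699 + 0.0096278 + 0.0790631 = 0.1217899

0.1218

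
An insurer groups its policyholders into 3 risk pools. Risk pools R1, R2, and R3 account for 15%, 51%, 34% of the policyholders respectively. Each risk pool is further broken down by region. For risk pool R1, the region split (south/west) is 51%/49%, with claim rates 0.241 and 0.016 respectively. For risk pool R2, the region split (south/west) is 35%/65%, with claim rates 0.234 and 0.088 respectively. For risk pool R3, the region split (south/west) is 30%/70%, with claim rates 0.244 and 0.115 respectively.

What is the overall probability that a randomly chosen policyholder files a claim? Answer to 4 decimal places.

P(C|R1) = 0.51·0.241 + 0.49·0.016 = 0.12291 + 0.00784 = 0.13075
P(C|R2) = 0.35·0.234 + 0.65·0.088 = 0.0819 + 0.0572 = 0.1391
P(C|R3) = 0.3·0.244 + 0.7·0.115 = 0.0732 + 0.0805 = 0.1537
By total probability over the outer partition,
P(C) = 0.15·0.13075 + 0.51·0.1391 + 0.34·0.1537
      = 0.0196125 + 0.070941 + 0.052258 = 0.1428115

0.1428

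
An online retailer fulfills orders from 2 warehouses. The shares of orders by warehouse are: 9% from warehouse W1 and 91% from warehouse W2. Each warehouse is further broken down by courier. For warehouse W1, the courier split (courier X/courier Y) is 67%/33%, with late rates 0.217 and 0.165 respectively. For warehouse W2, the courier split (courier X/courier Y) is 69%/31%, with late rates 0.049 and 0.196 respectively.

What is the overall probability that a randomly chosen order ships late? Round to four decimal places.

0.1040

P(L|W1) = 0.67·0.217 + 0.33·0.165 = 0.14539 + 0.05445 = 0.19984
P(L|W2) = 0.69·0.049 + 0.31·0.196 = 0.03381 + 0.06076 = 0.09457
Then overall,
P(L) = 0.09·0.19984 + 0.91·0.09457
      = 0.0179856 + 0.0860587 = 0.1040443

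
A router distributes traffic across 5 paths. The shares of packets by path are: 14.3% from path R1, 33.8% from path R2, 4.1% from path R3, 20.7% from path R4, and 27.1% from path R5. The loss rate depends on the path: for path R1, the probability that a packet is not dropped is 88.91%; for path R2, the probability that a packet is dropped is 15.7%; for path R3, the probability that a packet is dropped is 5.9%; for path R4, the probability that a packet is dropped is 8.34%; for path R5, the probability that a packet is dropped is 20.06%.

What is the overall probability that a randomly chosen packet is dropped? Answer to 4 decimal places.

P(L|R1) = 1 − 0.8891 = 0.1109.
P(L) = P(L|R1)·P(R1) + P(L|R2)·P(R2) + P(L|R3)·P(R3) + P(L|R4)·P(R4) + P(L|R5)·P(R5)
      = 0.1109·0.143 + 0.157·0.338 + 0.059·0.041 + 0.0834·0.207 + 0.2006·0.271
      = 0.0158587 + 0.053066 + 0.002419 + 0.0172638 + 0.0543626 = 0.1429701

P(L) ≈ 0.1430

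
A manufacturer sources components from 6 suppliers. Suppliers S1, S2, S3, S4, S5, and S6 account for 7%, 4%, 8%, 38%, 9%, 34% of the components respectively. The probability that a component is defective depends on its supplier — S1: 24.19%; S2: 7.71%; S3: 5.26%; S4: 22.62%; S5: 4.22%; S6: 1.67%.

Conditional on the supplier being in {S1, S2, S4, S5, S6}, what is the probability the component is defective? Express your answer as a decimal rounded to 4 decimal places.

Let S = {S1, S2, S4, S5, S6}.
P(S) = 0.07 + 0.04 + 0.38 + 0.09 + 0.34 = 0.92.
P(D ∩ S) = 0.2419·0.07 + 0.0771·0.04 + 0.2262·0.38 + 0.0422·0.09 + 0.0167·0.34 = 0.016933 + 0.003084 + 0.085956 + 0.003798 + 0.005678 = 0.115449.
P(D | S) = 0.115449 / 0.92 = 0.125488…

0.1255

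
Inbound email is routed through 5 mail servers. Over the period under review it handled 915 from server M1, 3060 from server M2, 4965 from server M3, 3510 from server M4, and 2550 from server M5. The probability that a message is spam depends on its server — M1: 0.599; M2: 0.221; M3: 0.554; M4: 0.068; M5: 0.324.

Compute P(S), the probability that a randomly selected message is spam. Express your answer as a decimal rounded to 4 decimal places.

P(S) ≈ 0.3360

Total: 915 + 3060 + 4965 + 3510 + 2550 = 15000.
P(M1) = 915/15000 = 0.061. P(M2) = 3060/15000 = 0.204. P(M3) = 4965/15000 = 0.331. P(M4) = 3510/15000 = 0.234. P(M5) = 2550/15000 = 0.17.
P(S) = P(S|M1)·P(M1) + P(S|M2)·P(M2) + P(S|M3)·P(M3) + P(S|M4)·P(M4) + P(S|M5)·P(M5)
      = 0.599·0.061 + 0.221·0.204 + 0.554·0.331 + 0.068·0.234 + 0.324·0.17
      = 0.036539 + 0.045084 + 0.183374 + 0.015912 + 0.05508 = 0.335989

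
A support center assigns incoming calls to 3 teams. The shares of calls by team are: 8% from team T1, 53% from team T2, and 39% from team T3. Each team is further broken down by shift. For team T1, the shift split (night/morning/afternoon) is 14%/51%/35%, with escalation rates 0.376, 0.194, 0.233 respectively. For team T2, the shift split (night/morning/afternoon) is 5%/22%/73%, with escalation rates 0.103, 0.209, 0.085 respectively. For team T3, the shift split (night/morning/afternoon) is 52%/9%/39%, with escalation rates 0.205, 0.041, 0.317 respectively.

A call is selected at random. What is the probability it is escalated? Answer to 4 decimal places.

P(E|T1) = 0.14·0.376 + 0.51·0.194 + 0.35·0.233 = 0.05264 + 0.09894 + 0.08155 = 0.23313
P(E|T2) = 0.05·0.103 + 0.22·0.209 + 0.73·0.085 = 0.00515 + 0.04598 + 0.06205 = 0.11318
P(E|T3) = 0.52·0.205 + 0.09·0.041 + 0.39·0.317 = 0.1066 + 0.00369 + 0.12363 = 0.23392
Then overall,
P(E) = 0.08·0.23313 + 0.53·0.11318 + 0.39·0.23392
      = 0.0186504 + 0.0599854 + 0.0912288 = 0.1698646

P(E) ≈ 0.1699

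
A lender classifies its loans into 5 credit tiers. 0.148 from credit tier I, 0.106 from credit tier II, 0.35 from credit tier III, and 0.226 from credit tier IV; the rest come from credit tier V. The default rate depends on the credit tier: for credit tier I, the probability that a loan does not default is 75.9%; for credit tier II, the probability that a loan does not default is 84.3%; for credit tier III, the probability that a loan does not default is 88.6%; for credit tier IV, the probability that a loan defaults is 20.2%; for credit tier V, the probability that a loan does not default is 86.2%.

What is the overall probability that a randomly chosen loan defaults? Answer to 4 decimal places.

P(D) ≈ 0.1613

P(V) = 1 − (0.148 + 0.106 + 0.35 + 0.226) = 0.17.
P(D|I) = 1 − 0.759 = 0.241.
P(D|II) = 1 − 0.843 = 0.157.
P(D|III) = 1 − 0.886 = 0.114.
P(D|V) = 1 − 0.862 = 0.138.
P(D) = P(D|I)·P(I) + P(D|II)·P(II) + P(D|III)·P(III) + P(D|IV)·P(IV) + P(D|V)·P(V)
      = 0.241·0.148 + 0.157·0.106 + 0.114·0.35 + 0.202·0.226 + 0.138·0.17
      = 0.035668 + 0.016642 + 0.0399 + 0.045652 + 0.02346 = 0.161322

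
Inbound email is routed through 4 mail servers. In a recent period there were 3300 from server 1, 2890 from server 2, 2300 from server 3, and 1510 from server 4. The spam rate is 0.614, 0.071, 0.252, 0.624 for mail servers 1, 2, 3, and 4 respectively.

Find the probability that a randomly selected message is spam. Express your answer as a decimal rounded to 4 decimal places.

Total: 3300 + 2890 + 2300 + 1510 = 10000.
P(1) = 3300/10000 = 0.33. P(2) = 2890/10000 = 0.289. P(3) = 2300/10000 = 0.23. P(4) = 1510/10000 = 0.151.
P(S) = P(S|1)·P(1) + P(S|2)·P(2) + P(S|3)·P(3) + P(S|4)·P(4)
      = 0.614·0.33 + 0.071·0.289 + 0.252·0.23 + 0.624·0.151
      = 0.20262 + 0.020519 + 0.05796 + 0.094224 = 0.375323

0.3753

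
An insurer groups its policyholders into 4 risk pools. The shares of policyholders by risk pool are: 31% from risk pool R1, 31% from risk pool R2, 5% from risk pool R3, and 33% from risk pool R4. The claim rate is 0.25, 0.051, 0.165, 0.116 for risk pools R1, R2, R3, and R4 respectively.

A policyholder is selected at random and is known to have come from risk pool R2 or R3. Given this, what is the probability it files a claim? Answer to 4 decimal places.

P(C|S) ≈ 0.0668

Let S = {R2, R3}.
P(S) = 0.31 + 0.05 = 0.36.
P(C ∩ S) = 0.051·0.31 + 0.165·0.05 = 0.01581 + 0.00825 = 0.02406.
P(C | S) = 0.02406 / 0.36 = 0.066833…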